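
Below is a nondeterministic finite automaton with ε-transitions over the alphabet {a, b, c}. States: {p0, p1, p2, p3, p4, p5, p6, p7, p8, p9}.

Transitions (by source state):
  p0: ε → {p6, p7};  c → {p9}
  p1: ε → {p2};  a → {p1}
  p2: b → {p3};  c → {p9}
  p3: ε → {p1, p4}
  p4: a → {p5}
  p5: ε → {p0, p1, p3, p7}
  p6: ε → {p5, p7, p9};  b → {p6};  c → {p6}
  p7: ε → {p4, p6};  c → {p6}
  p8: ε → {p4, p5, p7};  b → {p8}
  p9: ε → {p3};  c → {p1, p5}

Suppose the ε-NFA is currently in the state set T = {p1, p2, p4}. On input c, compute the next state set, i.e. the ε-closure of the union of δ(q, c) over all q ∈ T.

{p1, p2, p3, p4, p9}

p2 on c → {p9}.
No c-transition from p1, p4.
Union after reading c: {p9}.
Now take the ε-closure:
From p9 via ε: add p3.
From p3 via ε: add p1, p4.
From p1 via ε: add p2.
No new states can be added; the closed set is {p1, p2, p3, p4, p9}.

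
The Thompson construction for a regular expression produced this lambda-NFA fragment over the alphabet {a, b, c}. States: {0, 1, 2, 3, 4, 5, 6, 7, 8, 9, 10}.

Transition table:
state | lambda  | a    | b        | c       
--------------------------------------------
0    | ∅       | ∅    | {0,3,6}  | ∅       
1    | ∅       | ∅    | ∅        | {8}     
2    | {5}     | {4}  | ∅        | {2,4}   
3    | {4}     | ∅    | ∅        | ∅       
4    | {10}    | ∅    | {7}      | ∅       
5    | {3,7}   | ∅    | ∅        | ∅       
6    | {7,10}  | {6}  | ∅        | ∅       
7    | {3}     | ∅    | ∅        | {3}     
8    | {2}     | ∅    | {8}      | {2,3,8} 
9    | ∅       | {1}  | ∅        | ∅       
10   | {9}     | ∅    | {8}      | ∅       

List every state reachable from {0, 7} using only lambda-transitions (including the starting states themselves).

Start with {0, 7}.
From 7 via lambda: add 3.
From 3 via lambda: add 4.
From 4 via lambda: add 10.
From 10 via lambda: add 9.
No new states can be added; the closed set is {0, 3, 4, 7, 9, 10}.

{0, 3, 4, 7, 9, 10}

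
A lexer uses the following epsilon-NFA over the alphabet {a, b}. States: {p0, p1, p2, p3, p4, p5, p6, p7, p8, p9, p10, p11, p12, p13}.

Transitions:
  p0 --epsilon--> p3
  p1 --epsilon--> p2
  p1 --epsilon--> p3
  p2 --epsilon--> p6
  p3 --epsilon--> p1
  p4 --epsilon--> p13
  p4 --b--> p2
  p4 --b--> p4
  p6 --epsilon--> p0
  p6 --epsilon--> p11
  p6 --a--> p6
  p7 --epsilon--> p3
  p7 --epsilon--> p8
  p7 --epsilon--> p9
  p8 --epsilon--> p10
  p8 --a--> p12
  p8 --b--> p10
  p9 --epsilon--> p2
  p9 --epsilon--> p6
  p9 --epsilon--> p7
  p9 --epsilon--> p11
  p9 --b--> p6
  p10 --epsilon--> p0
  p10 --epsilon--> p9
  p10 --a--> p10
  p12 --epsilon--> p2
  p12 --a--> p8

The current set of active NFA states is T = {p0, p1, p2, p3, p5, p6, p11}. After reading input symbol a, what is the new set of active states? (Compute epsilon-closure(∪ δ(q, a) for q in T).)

p6 on a → {p6}.
No a-transition from p0, p1, p2, p3, p5, p11.
Union after reading a: {p6}.
Now take the epsilon-closure:
From p6 via epsilon: add p0, p11.
From p0 via epsilon: add p3.
From p3 via epsilon: add p1.
From p1 via epsilon: add p2.
No new states can be added; the closed set is {p0, p1, p2, p3, p6, p11}.

{p0, p1, p2, p3, p6, p11}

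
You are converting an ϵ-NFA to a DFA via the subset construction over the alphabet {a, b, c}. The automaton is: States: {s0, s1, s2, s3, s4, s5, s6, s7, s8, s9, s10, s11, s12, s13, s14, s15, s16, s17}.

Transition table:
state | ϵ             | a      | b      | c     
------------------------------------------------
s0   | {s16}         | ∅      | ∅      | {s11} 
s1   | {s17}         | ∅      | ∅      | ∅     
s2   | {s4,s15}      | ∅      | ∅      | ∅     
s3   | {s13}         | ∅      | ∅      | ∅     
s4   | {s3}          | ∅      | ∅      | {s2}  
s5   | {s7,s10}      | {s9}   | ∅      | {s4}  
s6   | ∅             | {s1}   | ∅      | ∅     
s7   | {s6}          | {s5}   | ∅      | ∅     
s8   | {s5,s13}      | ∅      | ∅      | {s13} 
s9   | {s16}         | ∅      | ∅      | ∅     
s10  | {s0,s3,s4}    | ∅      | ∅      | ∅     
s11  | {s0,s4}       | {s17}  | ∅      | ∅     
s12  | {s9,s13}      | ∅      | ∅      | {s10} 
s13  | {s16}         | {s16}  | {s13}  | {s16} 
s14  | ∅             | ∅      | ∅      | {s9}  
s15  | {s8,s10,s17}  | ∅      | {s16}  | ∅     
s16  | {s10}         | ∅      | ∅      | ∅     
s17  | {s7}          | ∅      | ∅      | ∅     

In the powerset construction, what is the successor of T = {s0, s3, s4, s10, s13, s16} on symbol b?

{s0, s3, s4, s10, s13, s16}

s13 on b → {s13}.
No b-transition from s0, s3, s4, s10, s16.
Union after reading b: {s13}.
Now take the ϵ-closure:
From s13 via ϵ: add s16.
From s16 via ϵ: add s10.
From s10 via ϵ: add s0, s3, s4.
No new states can be added; the closed set is {s0, s3, s4, s10, s13, s16}.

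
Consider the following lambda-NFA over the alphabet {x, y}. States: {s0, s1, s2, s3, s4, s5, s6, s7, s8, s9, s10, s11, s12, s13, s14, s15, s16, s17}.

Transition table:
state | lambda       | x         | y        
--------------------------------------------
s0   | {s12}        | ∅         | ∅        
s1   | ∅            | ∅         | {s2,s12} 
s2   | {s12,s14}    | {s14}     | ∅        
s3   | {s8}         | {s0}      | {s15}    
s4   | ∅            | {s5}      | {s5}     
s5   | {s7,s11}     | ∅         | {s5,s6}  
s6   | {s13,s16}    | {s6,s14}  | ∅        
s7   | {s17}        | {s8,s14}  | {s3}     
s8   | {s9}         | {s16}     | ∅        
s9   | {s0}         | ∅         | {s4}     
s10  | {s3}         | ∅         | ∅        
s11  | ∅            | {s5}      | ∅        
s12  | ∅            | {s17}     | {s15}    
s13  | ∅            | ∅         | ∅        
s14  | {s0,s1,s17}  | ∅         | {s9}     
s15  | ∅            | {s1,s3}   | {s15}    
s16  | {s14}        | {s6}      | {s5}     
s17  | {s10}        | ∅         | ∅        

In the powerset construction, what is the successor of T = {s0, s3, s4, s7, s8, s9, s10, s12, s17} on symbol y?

s3 on y → {s15}.
s4 on y → {s5}.
s7 on y → {s3}.
s9 on y → {s4}.
s12 on y → {s15}.
No y-transition from s0, s8, s10, s17.
Union after reading y: {s3, s4, s5, s15}.
Now take the lambda-closure:
From s3 via lambda: add s8.
From s5 via lambda: add s7, s11.
From s7 via lambda: add s17.
From s8 via lambda: add s9.
From s9 via lambda: add s0.
From s17 via lambda: add s10.
From s0 via lambda: add s12.
No new states can be added; the closed set is {s0, s3, s4, s5, s7, s8, s9, s10, s11, s12, s15, s17}.

{s0, s3, s4, s5, s7, s8, s9, s10, s11, s12, s15, s17}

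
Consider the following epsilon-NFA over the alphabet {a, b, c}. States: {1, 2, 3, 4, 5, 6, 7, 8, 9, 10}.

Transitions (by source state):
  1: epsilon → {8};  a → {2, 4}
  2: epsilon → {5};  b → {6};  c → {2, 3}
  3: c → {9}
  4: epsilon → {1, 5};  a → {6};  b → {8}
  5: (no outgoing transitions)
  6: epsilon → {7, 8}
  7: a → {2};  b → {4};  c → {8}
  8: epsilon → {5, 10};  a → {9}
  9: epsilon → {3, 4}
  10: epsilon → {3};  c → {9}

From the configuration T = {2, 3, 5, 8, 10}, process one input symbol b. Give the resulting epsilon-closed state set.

2 on b → {6}.
No b-transition from 3, 5, 8, 10.
Union after reading b: {6}.
Now take the epsilon-closure:
From 6 via epsilon: add 7, 8.
From 8 via epsilon: add 5, 10.
From 10 via epsilon: add 3.
No new states can be added; the closed set is {3, 5, 6, 7, 8, 10}.

{3, 5, 6, 7, 8, 10}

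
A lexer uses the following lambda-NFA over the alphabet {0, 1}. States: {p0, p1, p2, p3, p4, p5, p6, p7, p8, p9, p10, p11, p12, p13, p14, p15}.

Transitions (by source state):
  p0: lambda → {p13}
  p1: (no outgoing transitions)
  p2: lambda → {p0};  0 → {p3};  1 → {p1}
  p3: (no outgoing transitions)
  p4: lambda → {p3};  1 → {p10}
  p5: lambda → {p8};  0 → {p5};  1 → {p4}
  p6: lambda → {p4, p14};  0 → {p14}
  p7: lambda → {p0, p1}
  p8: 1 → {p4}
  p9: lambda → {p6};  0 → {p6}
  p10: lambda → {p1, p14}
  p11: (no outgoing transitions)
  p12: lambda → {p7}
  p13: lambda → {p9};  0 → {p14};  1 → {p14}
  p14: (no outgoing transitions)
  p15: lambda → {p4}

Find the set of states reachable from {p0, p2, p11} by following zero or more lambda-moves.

Start with {p0, p2, p11}.
From p0 via lambda: add p13.
From p13 via lambda: add p9.
From p9 via lambda: add p6.
From p6 via lambda: add p4, p14.
From p4 via lambda: add p3.
No new states can be added; the closed set is {p0, p2, p3, p4, p6, p9, p11, p13, p14}.

{p0, p2, p3, p4, p6, p9, p11, p13, p14}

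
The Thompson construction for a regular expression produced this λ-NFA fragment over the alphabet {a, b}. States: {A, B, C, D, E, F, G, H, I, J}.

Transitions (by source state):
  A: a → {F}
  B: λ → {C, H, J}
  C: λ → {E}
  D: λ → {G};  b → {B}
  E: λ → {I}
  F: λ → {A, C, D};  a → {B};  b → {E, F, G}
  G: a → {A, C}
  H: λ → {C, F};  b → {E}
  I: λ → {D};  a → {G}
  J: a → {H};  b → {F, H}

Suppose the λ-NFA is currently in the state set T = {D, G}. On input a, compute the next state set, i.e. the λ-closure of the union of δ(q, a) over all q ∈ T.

{A, C, D, E, G, I}

G on a → {A, C}.
No a-transition from D.
Union after reading a: {A, C}.
Now take the λ-closure:
From C via λ: add E.
From E via λ: add I.
From I via λ: add D.
From D via λ: add G.
No new states can be added; the closed set is {A, C, D, E, G, I}.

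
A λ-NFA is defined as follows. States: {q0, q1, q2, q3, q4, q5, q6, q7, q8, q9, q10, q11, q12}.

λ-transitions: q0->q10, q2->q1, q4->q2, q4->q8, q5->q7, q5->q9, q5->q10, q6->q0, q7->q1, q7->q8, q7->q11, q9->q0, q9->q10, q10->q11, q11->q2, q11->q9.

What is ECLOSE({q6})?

{q0, q1, q2, q6, q9, q10, q11}

Start with {q6}.
From q6 via λ: add q0.
From q0 via λ: add q10.
From q10 via λ: add q11.
From q11 via λ: add q2, q9.
From q2 via λ: add q1.
No new states can be added; the closed set is {q0, q1, q2, q6, q9, q10, q11}.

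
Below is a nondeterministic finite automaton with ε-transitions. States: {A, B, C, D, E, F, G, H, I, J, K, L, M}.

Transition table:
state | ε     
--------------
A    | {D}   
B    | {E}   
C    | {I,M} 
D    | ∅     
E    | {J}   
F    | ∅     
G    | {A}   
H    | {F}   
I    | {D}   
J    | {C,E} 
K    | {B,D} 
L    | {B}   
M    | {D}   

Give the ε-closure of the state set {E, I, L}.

{B, C, D, E, I, J, L, M}

Start with {E, I, L}.
From E via ε: add J.
From I via ε: add D.
From L via ε: add B.
From J via ε: add C.
From C via ε: add M.
No new states can be added; the closed set is {B, C, D, E, I, J, L, M}.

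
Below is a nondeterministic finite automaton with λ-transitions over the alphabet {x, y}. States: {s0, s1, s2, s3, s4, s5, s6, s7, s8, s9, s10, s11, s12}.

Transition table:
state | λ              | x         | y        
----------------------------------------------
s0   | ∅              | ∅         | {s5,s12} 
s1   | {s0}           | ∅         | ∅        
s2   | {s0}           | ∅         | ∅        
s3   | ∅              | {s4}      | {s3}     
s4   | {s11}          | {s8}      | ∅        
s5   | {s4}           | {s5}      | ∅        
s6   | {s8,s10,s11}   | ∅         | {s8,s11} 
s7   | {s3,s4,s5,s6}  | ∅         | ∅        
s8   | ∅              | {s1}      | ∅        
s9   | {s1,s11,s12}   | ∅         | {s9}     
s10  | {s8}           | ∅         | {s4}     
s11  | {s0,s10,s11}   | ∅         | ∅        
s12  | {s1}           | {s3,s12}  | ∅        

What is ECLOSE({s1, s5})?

{s0, s1, s4, s5, s8, s10, s11}

Start with {s1, s5}.
From s1 via λ: add s0.
From s5 via λ: add s4.
From s4 via λ: add s11.
From s11 via λ: add s10.
From s10 via λ: add s8.
No new states can be added; the closed set is {s0, s1, s4, s5, s8, s10, s11}.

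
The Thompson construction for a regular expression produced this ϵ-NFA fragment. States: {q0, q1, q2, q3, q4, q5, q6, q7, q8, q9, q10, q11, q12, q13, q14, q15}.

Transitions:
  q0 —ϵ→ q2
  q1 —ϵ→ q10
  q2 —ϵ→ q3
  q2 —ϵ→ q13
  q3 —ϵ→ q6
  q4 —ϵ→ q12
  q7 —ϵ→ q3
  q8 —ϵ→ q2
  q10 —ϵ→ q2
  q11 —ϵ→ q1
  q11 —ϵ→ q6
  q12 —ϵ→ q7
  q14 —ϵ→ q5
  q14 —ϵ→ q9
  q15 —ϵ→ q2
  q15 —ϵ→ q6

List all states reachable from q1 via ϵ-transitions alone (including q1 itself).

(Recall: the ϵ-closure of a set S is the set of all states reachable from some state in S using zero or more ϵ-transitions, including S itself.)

Start with {q1}.
From q1 via ϵ: add q10.
From q10 via ϵ: add q2.
From q2 via ϵ: add q3, q13.
From q3 via ϵ: add q6.
No new states can be added; the closed set is {q1, q2, q3, q6, q10, q13}.

{q1, q2, q3, q6, q10, q13}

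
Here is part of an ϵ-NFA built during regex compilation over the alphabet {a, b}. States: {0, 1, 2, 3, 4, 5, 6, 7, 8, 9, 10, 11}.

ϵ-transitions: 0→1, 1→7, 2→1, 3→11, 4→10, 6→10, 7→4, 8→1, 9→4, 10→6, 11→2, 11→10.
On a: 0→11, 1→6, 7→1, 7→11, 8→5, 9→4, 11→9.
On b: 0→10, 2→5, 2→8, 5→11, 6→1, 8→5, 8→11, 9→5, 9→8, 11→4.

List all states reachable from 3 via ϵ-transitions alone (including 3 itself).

Start with {3}.
From 3 via ϵ: add 11.
From 11 via ϵ: add 2, 10.
From 2 via ϵ: add 1.
From 10 via ϵ: add 6.
From 1 via ϵ: add 7.
From 7 via ϵ: add 4.
No new states can be added; the closed set is {1, 2, 3, 4, 6, 7, 10, 11}.

{1, 2, 3, 4, 6, 7, 10, 11}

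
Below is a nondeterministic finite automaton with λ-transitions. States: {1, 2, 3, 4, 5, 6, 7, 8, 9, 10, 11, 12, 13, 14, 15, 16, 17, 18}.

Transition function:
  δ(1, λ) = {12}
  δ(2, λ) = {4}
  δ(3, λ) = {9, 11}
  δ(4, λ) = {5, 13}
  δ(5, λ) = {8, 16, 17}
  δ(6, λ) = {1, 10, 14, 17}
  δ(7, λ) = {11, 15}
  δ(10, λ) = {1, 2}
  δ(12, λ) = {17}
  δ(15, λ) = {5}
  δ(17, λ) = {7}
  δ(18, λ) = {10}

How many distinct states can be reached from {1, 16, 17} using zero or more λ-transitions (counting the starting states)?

Start with {1, 16, 17}.
From 1 via λ: add 12.
From 17 via λ: add 7.
From 7 via λ: add 11, 15.
From 15 via λ: add 5.
From 5 via λ: add 8.
λ-closure = {1, 5, 7, 8, 11, 12, 15, 16, 17}, which has 9 states.

9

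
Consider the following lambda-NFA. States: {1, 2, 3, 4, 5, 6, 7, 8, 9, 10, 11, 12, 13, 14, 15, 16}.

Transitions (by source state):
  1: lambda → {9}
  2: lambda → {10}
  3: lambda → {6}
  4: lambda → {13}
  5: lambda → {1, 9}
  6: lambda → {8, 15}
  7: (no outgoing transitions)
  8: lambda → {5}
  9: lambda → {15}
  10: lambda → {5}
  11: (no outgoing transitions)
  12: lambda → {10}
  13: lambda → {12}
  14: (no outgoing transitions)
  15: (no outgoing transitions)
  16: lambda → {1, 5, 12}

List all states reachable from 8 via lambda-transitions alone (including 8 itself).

{1, 5, 8, 9, 15}

Start with {8}.
From 8 via lambda: add 5.
From 5 via lambda: add 1, 9.
From 9 via lambda: add 15.
No new states can be added; the closed set is {1, 5, 8, 9, 15}.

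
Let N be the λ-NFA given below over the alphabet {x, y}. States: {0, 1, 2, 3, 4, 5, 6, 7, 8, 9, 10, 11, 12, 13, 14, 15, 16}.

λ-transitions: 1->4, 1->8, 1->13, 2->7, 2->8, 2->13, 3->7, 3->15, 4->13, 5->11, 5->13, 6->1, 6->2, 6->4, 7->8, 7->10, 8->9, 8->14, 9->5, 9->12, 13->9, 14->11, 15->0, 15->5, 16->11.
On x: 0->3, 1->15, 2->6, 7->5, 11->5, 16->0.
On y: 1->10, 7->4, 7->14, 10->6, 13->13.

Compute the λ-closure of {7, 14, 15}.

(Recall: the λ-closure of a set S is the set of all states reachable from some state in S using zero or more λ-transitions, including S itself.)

{0, 5, 7, 8, 9, 10, 11, 12, 13, 14, 15}

Start with {7, 14, 15}.
From 7 via λ: add 8, 10.
From 14 via λ: add 11.
From 15 via λ: add 0, 5.
From 5 via λ: add 13.
From 8 via λ: add 9.
From 9 via λ: add 12.
No new states can be added; the closed set is {0, 5, 7, 8, 9, 10, 11, 12, 13, 14, 15}.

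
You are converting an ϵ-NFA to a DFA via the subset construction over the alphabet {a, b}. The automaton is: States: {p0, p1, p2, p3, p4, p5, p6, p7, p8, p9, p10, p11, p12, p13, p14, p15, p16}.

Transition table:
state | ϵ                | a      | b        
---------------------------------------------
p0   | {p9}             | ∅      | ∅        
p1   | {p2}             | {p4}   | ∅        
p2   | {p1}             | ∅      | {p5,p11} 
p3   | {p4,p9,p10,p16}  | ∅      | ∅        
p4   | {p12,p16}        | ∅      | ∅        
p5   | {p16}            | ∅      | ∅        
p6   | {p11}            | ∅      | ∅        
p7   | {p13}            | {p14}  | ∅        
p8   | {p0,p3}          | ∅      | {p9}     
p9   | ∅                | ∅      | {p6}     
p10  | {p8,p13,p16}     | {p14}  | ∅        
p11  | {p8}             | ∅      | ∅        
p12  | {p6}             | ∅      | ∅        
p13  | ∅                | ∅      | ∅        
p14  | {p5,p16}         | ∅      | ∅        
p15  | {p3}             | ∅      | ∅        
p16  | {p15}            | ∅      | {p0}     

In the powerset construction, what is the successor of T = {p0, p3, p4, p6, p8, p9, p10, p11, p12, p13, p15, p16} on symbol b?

{p0, p3, p4, p6, p8, p9, p10, p11, p12, p13, p15, p16}

p8 on b → {p9}.
p9 on b → {p6}.
p16 on b → {p0}.
No b-transition from p0, p3, p4, p6, p10, p11, p12, p13, p15.
Union after reading b: {p0, p6, p9}.
Now take the ϵ-closure:
From p6 via ϵ: add p11.
From p11 via ϵ: add p8.
From p8 via ϵ: add p3.
From p3 via ϵ: add p4, p10, p16.
From p4 via ϵ: add p12.
From p10 via ϵ: add p13.
From p16 via ϵ: add p15.
No new states can be added; the closed set is {p0, p3, p4, p6, p8, p9, p10, p11, p12, p13, p15, p16}.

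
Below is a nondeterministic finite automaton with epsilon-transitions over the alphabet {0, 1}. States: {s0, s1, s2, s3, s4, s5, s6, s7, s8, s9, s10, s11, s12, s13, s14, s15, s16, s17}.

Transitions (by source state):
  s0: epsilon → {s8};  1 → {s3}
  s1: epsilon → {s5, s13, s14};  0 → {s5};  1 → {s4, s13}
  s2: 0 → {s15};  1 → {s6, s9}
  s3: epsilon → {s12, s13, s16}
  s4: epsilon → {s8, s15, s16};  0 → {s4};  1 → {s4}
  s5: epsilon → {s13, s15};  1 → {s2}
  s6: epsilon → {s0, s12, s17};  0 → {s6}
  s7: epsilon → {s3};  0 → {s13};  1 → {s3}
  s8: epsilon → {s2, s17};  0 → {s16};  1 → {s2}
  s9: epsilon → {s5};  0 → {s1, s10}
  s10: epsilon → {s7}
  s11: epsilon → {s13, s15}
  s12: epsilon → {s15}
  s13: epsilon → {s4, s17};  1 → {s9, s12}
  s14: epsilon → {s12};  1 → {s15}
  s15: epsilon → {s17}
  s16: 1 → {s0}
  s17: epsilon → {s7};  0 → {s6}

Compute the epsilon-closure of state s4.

{s2, s3, s4, s7, s8, s12, s13, s15, s16, s17}

Start with {s4}.
From s4 via epsilon: add s8, s15, s16.
From s8 via epsilon: add s2, s17.
From s17 via epsilon: add s7.
From s7 via epsilon: add s3.
From s3 via epsilon: add s12, s13.
No new states can be added; the closed set is {s2, s3, s4, s7, s8, s12, s13, s15, s16, s17}.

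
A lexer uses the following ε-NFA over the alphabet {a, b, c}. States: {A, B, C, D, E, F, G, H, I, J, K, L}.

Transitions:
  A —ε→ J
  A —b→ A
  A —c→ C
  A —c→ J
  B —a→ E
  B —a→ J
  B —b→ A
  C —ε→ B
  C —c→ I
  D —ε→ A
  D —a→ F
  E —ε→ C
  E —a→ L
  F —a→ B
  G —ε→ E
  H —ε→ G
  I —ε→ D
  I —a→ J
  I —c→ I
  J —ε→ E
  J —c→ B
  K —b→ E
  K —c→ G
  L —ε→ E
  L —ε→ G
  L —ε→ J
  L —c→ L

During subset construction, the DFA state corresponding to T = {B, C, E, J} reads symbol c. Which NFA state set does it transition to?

C on c → {I}.
J on c → {B}.
No c-transition from B, E.
Union after reading c: {B, I}.
Now take the ε-closure:
From I via ε: add D.
From D via ε: add A.
From A via ε: add J.
From J via ε: add E.
From E via ε: add C.
No new states can be added; the closed set is {A, B, C, D, E, I, J}.

{A, B, C, D, E, I, J}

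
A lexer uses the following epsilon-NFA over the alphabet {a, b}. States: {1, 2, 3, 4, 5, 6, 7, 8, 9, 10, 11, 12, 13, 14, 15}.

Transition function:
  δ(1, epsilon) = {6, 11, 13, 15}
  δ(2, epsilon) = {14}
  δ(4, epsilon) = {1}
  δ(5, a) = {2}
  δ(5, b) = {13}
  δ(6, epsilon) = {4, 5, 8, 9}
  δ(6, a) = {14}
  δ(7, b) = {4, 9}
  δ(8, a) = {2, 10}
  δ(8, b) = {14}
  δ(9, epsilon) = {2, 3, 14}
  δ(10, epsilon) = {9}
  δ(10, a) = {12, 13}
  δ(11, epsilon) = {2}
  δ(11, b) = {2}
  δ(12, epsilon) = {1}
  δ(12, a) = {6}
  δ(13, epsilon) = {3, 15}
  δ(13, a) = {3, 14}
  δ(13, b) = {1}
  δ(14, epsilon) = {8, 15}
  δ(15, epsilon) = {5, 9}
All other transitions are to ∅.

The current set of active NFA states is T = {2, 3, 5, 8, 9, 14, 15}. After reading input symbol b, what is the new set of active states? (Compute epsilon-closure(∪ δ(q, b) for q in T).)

5 on b → {13}.
8 on b → {14}.
No b-transition from 2, 3, 9, 14, 15.
Union after reading b: {13, 14}.
Now take the epsilon-closure:
From 13 via epsilon: add 3, 15.
From 14 via epsilon: add 8.
From 15 via epsilon: add 5, 9.
From 9 via epsilon: add 2.
No new states can be added; the closed set is {2, 3, 5, 8, 9, 13, 14, 15}.

{2, 3, 5, 8, 9, 13, 14, 15}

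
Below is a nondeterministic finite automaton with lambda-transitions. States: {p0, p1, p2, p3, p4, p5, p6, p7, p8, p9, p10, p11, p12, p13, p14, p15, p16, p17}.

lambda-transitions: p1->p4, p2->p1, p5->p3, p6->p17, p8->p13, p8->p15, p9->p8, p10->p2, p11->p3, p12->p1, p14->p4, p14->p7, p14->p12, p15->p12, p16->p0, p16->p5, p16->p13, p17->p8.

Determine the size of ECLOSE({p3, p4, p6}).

9

Start with {p3, p4, p6}.
From p6 via lambda: add p17.
From p17 via lambda: add p8.
From p8 via lambda: add p13, p15.
From p15 via lambda: add p12.
From p12 via lambda: add p1.
lambda-closure = {p1, p3, p4, p6, p8, p12, p13, p15, p17}, which has 9 states.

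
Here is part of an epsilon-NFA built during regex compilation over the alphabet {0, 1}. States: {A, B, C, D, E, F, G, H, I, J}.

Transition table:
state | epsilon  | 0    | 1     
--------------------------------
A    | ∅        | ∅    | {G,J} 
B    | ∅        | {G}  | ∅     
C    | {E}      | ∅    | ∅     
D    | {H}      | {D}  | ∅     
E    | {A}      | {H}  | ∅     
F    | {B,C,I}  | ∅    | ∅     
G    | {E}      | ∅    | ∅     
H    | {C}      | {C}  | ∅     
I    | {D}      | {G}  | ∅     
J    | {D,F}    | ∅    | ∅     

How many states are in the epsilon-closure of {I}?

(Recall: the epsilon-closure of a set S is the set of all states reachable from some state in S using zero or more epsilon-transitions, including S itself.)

6

Start with {I}.
From I via epsilon: add D.
From D via epsilon: add H.
From H via epsilon: add C.
From C via epsilon: add E.
From E via epsilon: add A.
epsilon-closure = {A, C, D, E, H, I}, which has 6 states.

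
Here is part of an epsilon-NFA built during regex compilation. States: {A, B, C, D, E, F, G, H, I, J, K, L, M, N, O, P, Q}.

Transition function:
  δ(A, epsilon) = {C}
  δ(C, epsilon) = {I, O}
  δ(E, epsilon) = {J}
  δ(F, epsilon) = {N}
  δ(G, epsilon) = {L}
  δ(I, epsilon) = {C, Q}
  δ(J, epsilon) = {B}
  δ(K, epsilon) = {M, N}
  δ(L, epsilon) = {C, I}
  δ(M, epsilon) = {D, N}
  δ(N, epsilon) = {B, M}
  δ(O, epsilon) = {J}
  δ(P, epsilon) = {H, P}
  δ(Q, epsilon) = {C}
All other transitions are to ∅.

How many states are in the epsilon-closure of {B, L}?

Start with {B, L}.
From L via epsilon: add C, I.
From C via epsilon: add O.
From I via epsilon: add Q.
From O via epsilon: add J.
epsilon-closure = {B, C, I, J, L, O, Q}, which has 7 states.

7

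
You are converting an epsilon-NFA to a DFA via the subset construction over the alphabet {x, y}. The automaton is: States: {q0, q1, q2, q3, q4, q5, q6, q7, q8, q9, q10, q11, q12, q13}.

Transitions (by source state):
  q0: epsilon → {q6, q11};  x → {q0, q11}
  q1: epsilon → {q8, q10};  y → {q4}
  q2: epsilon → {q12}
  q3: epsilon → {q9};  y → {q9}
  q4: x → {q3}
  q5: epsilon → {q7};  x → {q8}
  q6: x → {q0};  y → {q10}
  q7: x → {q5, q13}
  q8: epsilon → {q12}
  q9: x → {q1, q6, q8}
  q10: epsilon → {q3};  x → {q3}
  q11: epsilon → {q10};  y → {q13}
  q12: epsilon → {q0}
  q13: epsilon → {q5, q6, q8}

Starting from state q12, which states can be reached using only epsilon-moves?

{q0, q3, q6, q9, q10, q11, q12}

Start with {q12}.
From q12 via epsilon: add q0.
From q0 via epsilon: add q6, q11.
From q11 via epsilon: add q10.
From q10 via epsilon: add q3.
From q3 via epsilon: add q9.
No new states can be added; the closed set is {q0, q3, q6, q9, q10, q11, q12}.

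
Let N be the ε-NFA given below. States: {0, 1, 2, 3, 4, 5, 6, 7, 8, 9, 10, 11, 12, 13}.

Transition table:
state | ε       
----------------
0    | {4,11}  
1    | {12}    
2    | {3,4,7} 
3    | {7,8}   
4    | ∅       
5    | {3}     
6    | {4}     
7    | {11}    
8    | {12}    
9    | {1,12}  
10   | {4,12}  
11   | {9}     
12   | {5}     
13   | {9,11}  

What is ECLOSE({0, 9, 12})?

Start with {0, 9, 12}.
From 0 via ε: add 4, 11.
From 9 via ε: add 1.
From 12 via ε: add 5.
From 5 via ε: add 3.
From 3 via ε: add 7, 8.
No new states can be added; the closed set is {0, 1, 3, 4, 5, 7, 8, 9, 11, 12}.

{0, 1, 3, 4, 5, 7, 8, 9, 11, 12}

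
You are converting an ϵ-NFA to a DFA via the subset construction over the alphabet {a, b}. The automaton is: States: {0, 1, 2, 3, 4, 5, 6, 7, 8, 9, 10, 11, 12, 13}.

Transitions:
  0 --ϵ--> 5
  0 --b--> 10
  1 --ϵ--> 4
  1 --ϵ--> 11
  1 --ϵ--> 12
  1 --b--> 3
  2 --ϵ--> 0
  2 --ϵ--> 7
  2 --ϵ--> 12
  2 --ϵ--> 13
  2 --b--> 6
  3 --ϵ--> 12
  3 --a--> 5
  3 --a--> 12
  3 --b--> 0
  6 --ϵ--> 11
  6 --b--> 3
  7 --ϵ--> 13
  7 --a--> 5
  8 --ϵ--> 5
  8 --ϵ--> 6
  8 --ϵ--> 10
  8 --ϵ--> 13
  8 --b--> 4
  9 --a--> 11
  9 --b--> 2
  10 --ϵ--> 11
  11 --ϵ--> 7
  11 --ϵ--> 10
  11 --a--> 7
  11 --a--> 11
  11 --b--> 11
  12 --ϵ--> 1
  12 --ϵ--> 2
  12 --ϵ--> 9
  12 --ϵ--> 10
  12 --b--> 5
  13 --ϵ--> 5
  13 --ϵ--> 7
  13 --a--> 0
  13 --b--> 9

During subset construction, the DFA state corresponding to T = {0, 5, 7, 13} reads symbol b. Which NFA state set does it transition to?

0 on b → {10}.
13 on b → {9}.
No b-transition from 5, 7.
Union after reading b: {9, 10}.
Now take the ϵ-closure:
From 10 via ϵ: add 11.
From 11 via ϵ: add 7.
From 7 via ϵ: add 13.
From 13 via ϵ: add 5.
No new states can be added; the closed set is {5, 7, 9, 10, 11, 13}.

{5, 7, 9, 10, 11, 13}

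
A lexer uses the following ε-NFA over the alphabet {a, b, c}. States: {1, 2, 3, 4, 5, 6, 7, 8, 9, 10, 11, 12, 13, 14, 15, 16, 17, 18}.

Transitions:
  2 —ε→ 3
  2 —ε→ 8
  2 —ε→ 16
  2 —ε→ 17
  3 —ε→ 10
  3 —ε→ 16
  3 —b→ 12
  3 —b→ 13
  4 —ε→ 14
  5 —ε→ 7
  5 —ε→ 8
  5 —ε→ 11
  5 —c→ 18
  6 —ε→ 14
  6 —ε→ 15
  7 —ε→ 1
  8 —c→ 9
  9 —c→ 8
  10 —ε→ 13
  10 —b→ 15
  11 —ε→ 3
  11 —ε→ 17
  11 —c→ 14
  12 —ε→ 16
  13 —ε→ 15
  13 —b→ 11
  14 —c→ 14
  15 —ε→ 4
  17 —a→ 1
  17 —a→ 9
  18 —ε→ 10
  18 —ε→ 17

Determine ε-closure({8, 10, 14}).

{4, 8, 10, 13, 14, 15}

Start with {8, 10, 14}.
From 10 via ε: add 13.
From 13 via ε: add 15.
From 15 via ε: add 4.
No new states can be added; the closed set is {4, 8, 10, 13, 14, 15}.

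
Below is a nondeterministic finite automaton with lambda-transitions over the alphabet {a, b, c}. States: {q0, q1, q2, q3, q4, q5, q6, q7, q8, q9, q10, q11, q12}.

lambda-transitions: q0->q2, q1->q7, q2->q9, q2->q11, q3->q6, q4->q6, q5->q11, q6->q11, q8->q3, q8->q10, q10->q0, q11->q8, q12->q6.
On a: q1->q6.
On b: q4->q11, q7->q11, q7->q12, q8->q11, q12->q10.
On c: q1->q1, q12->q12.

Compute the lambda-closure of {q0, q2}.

Start with {q0, q2}.
From q2 via lambda: add q9, q11.
From q11 via lambda: add q8.
From q8 via lambda: add q3, q10.
From q3 via lambda: add q6.
No new states can be added; the closed set is {q0, q2, q3, q6, q8, q9, q10, q11}.

{q0, q2, q3, q6, q8, q9, q10, q11}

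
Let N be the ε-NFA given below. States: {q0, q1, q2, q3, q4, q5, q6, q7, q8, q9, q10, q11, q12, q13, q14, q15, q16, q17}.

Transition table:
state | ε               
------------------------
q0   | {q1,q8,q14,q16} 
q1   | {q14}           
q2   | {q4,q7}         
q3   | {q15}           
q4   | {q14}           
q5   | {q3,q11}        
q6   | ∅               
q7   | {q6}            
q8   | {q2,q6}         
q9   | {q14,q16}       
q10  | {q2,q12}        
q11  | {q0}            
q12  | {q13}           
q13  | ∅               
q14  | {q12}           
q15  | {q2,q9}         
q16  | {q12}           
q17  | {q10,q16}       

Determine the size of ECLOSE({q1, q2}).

8

Start with {q1, q2}.
From q1 via ε: add q14.
From q2 via ε: add q4, q7.
From q7 via ε: add q6.
From q14 via ε: add q12.
From q12 via ε: add q13.
ε-closure = {q1, q2, q4, q6, q7, q12, q13, q14}, which has 8 states.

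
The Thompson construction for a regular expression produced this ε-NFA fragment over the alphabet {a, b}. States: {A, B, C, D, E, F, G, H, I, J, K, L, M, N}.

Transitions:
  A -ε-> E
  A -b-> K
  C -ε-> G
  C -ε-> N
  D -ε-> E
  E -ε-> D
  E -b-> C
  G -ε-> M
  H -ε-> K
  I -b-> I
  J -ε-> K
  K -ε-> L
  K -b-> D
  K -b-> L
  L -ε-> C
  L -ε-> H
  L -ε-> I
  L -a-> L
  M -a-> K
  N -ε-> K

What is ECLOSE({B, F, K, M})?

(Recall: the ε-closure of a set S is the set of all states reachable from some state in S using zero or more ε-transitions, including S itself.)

{B, C, F, G, H, I, K, L, M, N}

Start with {B, F, K, M}.
From K via ε: add L.
From L via ε: add C, H, I.
From C via ε: add G, N.
No new states can be added; the closed set is {B, C, F, G, H, I, K, L, M, N}.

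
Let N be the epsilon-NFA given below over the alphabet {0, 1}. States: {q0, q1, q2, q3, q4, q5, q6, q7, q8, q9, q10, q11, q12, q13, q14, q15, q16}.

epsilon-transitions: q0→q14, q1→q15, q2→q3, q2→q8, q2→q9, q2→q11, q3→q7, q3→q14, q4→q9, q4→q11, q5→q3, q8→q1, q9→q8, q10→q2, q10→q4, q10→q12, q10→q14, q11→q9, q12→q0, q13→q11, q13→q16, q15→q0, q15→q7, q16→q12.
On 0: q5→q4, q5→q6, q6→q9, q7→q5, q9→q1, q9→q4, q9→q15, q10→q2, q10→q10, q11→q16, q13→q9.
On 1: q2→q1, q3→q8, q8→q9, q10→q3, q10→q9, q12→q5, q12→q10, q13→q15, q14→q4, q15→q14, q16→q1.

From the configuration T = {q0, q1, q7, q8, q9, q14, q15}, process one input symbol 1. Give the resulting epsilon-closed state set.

q8 on 1 → {q9}.
q14 on 1 → {q4}.
q15 on 1 → {q14}.
No 1-transition from q0, q1, q7, q9.
Union after reading 1: {q4, q9, q14}.
Now take the epsilon-closure:
From q4 via epsilon: add q11.
From q9 via epsilon: add q8.
From q8 via epsilon: add q1.
From q1 via epsilon: add q15.
From q15 via epsilon: add q0, q7.
No new states can be added; the closed set is {q0, q1, q4, q7, q8, q9, q11, q14, q15}.

{q0, q1, q4, q7, q8, q9, q11, q14, q15}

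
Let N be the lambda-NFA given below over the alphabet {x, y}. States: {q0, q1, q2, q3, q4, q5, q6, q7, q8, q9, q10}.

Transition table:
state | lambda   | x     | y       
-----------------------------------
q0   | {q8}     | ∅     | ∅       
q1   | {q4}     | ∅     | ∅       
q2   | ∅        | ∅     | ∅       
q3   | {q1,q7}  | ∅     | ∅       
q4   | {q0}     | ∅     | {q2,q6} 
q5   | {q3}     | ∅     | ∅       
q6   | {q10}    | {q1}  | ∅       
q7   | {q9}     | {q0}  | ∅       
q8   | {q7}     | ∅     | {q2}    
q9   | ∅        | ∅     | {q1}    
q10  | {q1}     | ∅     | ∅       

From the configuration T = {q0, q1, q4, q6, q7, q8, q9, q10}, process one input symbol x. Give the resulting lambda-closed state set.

q6 on x → {q1}.
q7 on x → {q0}.
No x-transition from q0, q1, q4, q8, q9, q10.
Union after reading x: {q0, q1}.
Now take the lambda-closure:
From q0 via lambda: add q8.
From q1 via lambda: add q4.
From q8 via lambda: add q7.
From q7 via lambda: add q9.
No new states can be added; the closed set is {q0, q1, q4, q7, q8, q9}.

{q0, q1, q4, q7, q8, q9}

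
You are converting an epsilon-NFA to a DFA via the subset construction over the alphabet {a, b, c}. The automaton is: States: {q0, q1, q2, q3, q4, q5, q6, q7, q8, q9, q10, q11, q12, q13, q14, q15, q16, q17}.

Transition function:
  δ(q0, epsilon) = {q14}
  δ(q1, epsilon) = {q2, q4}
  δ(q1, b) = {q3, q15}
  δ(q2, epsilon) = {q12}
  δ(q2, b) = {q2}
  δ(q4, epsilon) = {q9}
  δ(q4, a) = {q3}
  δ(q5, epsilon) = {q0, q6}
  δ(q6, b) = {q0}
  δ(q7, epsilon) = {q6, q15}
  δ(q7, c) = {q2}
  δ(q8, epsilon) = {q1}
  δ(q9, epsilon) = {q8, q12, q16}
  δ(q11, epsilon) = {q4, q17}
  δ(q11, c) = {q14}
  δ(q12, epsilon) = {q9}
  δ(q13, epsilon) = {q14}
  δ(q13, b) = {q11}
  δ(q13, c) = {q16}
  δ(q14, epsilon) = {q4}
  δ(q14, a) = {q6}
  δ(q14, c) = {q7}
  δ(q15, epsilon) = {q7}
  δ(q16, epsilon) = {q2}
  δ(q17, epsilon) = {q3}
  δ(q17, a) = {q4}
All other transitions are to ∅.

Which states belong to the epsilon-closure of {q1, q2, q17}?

{q1, q2, q3, q4, q8, q9, q12, q16, q17}

Start with {q1, q2, q17}.
From q1 via epsilon: add q4.
From q2 via epsilon: add q12.
From q17 via epsilon: add q3.
From q4 via epsilon: add q9.
From q9 via epsilon: add q8, q16.
No new states can be added; the closed set is {q1, q2, q3, q4, q8, q9, q12, q16, q17}.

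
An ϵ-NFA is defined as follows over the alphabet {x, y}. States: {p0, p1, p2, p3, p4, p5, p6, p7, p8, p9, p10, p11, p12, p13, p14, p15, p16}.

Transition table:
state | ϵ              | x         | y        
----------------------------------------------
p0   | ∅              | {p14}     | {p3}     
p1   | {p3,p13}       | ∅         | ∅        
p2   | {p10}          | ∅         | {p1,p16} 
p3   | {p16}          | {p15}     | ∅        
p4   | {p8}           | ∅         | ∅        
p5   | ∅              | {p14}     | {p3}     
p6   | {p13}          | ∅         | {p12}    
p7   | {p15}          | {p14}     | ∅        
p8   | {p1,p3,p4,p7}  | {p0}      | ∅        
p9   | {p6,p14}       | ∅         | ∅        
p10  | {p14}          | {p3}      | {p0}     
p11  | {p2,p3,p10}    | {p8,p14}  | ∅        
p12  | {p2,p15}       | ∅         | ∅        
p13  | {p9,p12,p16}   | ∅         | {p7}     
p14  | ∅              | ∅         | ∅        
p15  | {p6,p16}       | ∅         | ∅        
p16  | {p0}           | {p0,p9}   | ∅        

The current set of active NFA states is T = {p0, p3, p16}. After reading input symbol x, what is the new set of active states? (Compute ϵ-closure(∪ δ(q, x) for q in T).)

p0 on x → {p14}.
p3 on x → {p15}.
p16 on x → {p0, p9}.
Union after reading x: {p0, p9, p14, p15}.
Now take the ϵ-closure:
From p9 via ϵ: add p6.
From p15 via ϵ: add p16.
From p6 via ϵ: add p13.
From p13 via ϵ: add p12.
From p12 via ϵ: add p2.
From p2 via ϵ: add p10.
No new states can be added; the closed set is {p0, p2, p6, p9, p10, p12, p13, p14, p15, p16}.

{p0, p2, p6, p9, p10, p12, p13, p14, p15, p16}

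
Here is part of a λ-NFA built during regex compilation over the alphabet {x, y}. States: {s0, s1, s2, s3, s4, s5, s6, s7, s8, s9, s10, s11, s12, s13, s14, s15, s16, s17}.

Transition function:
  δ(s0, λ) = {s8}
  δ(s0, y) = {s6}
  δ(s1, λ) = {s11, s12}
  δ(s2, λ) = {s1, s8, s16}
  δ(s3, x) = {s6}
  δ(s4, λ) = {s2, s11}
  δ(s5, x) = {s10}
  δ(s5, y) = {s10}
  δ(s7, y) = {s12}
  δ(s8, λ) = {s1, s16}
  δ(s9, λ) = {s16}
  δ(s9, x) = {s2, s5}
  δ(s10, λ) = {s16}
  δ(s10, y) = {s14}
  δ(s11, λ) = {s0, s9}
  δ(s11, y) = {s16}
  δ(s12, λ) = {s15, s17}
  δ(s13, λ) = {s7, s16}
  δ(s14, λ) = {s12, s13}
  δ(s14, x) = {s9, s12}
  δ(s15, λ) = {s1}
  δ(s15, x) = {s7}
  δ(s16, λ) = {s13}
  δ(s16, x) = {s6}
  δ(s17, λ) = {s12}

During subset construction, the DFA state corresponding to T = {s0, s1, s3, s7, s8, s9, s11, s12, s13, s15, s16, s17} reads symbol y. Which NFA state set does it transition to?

{s0, s1, s6, s7, s8, s9, s11, s12, s13, s15, s16, s17}

s0 on y → {s6}.
s7 on y → {s12}.
s11 on y → {s16}.
No y-transition from s1, s3, s8, s9, s12, s13, s15, s16, s17.
Union after reading y: {s6, s12, s16}.
Now take the λ-closure:
From s12 via λ: add s15, s17.
From s16 via λ: add s13.
From s13 via λ: add s7.
From s15 via λ: add s1.
From s1 via λ: add s11.
From s11 via λ: add s0, s9.
From s0 via λ: add s8.
No new states can be added; the closed set is {s0, s1, s6, s7, s8, s9, s11, s12, s13, s15, s16, s17}.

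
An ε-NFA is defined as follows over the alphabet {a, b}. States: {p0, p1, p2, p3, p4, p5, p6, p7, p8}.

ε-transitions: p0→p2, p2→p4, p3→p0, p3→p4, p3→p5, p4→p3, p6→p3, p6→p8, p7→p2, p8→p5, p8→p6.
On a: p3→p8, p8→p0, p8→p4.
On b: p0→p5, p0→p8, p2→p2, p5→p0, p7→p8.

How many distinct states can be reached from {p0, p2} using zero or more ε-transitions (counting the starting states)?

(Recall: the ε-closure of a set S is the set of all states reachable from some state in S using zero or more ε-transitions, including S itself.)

5

Start with {p0, p2}.
From p2 via ε: add p4.
From p4 via ε: add p3.
From p3 via ε: add p5.
ε-closure = {p0, p2, p3, p4, p5}, which has 5 states.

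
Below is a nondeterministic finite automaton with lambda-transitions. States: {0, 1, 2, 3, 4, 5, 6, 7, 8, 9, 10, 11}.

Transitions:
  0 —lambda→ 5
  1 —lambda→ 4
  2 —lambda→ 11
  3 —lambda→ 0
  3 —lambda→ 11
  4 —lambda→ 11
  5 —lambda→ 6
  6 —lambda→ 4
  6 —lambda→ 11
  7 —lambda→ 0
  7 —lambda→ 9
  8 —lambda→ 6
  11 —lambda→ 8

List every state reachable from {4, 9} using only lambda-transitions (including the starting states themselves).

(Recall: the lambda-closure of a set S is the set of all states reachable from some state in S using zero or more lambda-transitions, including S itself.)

Start with {4, 9}.
From 4 via lambda: add 11.
From 11 via lambda: add 8.
From 8 via lambda: add 6.
No new states can be added; the closed set is {4, 6, 8, 9, 11}.

{4, 6, 8, 9, 11}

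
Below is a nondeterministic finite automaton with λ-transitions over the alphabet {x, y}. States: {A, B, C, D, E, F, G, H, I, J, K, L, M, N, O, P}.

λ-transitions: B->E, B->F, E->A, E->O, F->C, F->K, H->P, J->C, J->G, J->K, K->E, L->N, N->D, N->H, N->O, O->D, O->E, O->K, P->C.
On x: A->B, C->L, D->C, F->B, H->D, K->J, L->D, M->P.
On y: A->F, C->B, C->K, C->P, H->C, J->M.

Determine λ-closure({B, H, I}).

Start with {B, H, I}.
From B via λ: add E, F.
From H via λ: add P.
From E via λ: add A, O.
From F via λ: add C, K.
From O via λ: add D.
No new states can be added; the closed set is {A, B, C, D, E, F, H, I, K, O, P}.

{A, B, C, D, E, F, H, I, K, O, P}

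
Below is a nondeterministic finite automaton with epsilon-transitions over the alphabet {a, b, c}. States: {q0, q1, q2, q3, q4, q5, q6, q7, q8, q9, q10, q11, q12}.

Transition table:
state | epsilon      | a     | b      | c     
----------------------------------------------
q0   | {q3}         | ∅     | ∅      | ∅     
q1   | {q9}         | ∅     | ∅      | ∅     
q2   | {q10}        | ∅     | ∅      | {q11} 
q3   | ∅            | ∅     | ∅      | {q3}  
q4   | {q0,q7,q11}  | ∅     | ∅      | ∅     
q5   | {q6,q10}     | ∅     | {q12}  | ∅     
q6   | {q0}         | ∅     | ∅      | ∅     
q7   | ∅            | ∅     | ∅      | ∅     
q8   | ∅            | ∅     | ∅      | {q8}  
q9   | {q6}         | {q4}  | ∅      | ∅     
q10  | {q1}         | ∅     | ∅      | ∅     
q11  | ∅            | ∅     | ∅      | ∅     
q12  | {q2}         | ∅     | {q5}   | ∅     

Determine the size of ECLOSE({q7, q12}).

9

Start with {q7, q12}.
From q12 via epsilon: add q2.
From q2 via epsilon: add q10.
From q10 via epsilon: add q1.
From q1 via epsilon: add q9.
From q9 via epsilon: add q6.
From q6 via epsilon: add q0.
From q0 via epsilon: add q3.
epsilon-closure = {q0, q1, q2, q3, q6, q7, q9, q10, q12}, which has 9 states.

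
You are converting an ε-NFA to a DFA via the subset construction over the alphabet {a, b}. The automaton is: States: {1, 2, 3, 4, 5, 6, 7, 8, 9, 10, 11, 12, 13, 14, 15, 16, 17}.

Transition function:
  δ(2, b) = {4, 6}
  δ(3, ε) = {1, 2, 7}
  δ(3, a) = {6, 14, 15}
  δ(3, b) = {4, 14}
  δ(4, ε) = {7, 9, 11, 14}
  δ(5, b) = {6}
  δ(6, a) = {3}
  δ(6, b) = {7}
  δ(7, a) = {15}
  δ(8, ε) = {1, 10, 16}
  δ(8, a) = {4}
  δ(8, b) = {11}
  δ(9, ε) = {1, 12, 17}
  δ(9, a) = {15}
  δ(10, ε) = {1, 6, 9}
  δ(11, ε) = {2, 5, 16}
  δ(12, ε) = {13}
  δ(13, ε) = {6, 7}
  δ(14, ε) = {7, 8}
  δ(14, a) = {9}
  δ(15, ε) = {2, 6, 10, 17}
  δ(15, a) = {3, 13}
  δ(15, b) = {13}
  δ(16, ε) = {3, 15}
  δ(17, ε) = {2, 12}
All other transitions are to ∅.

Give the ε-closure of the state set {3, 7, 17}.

Start with {3, 7, 17}.
From 3 via ε: add 1, 2.
From 17 via ε: add 12.
From 12 via ε: add 13.
From 13 via ε: add 6.
No new states can be added; the closed set is {1, 2, 3, 6, 7, 12, 13, 17}.

{1, 2, 3, 6, 7, 12, 13, 17}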